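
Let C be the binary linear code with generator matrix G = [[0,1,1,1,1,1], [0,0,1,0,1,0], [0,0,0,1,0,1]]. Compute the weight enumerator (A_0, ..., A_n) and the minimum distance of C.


Weight distribution: A_0 = 1, A_1 = 1, A_2 = 2, A_3 = 2, A_4 = 1, A_5 = 1. Minimum distance d = 1.

Enumerate all 2^3 = 8 messages m ∈ F_2^3.
For each, compute codeword c = mG in F_2^6, then tally its weight.
  m = 000 → c = 000000, weight = 0.
  m = 100 → c = 011111, weight = 5.
  m = 010 → c = 001010, weight = 2.
  m = 110 → c = 010101, weight = 3.
  m = 001 → c = 000101, weight = 2.
  m = 101 → c = 011010, weight = 3.
  m = 011 → c = 001111, weight = 4.
  m = 111 → c = 010000, weight = 1.
Tally weights:
  weight 0: 1 codewords.
  weight 1: 1 codewords.
  weight 2: 2 codewords.
  weight 3: 2 codewords.
  weight 4: 1 codewords.
  weight 5: 1 codewords.
Minimum distance d = smallest w > 0 with A_w > 0 = 1.
Sanity: Σ A_w = 8 = 2^3 = 8 ✓.


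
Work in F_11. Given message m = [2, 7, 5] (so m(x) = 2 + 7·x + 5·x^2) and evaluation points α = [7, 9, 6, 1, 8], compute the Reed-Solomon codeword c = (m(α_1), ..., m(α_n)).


c = [10, 8, 4, 3, 4]

Message polynomial: m(x) = 2 + 7·x + 5·x^2 (mod 11).
For each evaluation point α_i, compute m(α_i) mod 11:
  α_1 = 7: Horner steps 5 → 9 → 10, so m(7) = 10.
  α_2 = 9: Horner steps 5 → 8 → 8, so m(9) = 8.
  α_3 = 6: Horner steps 5 → 4 → 4, so m(6) = 4.
  α_4 = 1: Horner steps 5 → 1 → 3, so m(1) = 3.
  α_5 = 8: Horner steps 5 → 3 → 4, so m(8) = 4.
Codeword c = [10, 8, 4, 3, 4] ∈ F_11^5.


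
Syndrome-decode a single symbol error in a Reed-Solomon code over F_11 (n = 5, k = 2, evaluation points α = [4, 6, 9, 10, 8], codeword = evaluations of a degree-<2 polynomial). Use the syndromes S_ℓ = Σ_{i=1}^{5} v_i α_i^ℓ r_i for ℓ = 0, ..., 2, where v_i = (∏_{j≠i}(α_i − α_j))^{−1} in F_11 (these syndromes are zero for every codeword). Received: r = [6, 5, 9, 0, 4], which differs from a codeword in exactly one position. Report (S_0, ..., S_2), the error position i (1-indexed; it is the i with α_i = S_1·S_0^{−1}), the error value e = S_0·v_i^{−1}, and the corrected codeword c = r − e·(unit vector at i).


S = (2, 9, 2), error at position 4, error magnitude e = 8, c = [6, 5, 9, 3, 4].

Step 1: column multipliers v_i = (∏_{j≠i}(α_i − α_j))^{−1} mod 11.
  i = 1 (α = 4): (4−6)(4−9)(4−10)(4−8) = (−2)·(−5)·(−6)·(−4) = 240 ≡ 9, so v_1 = 9^{−1} = 5 (mod 11).
  i = 2 (α = 6): (6−4)(6−9)(6−10)(6−8) = 2·(−3)·(−4)·(−2) = −48 ≡ 7, so v_2 = 7^{−1} = 8 (mod 11).
  i = 3 (α = 9): (9−4)(9−6)(9−10)(9−8) = 5·3·(−1)·1 = −15 ≡ 7, so v_3 = 7^{−1} = 8 (mod 11).
  i = 4 (α = 10): (10−4)(10−6)(10−9)(10−8) = 6·4·1·2 = 48 ≡ 4, so v_4 = 4^{−1} = 3 (mod 11).
  i = 5 (α = 8): (8−4)(8−6)(8−9)(8−10) = 4·2·(−1)·(−2) = 16 ≡ 5, so v_5 = 5^{−1} = 9 (mod 11).
  v = [5, 8, 8, 3, 9].
Step 2: syndromes of r = [6, 5, 9, 0, 4] (all sums mod 11).
  S_0 = Σ v_i r_i = 5·6 + 8·5 + 8·9 + 3·0 + 9·4 = 178 ≡ 2.
  S_1 = Σ v_i α_i r_i = 5·4·6 + 8·6·5 + 8·9·9 + 3·10·0 + 9·8·4 = 1296 ≡ 9.
  α_i^2 mod 11 = [5, 3, 4, 1, 9].
  S_2 = Σ v_i α_i^2 r_i = 5·5·6 + 8·3·5 + 8·4·9 + 3·1·0 + 9·9·4 = 882 ≡ 2.
  S = (2, 9, 2) ≠ 0, so r is not a codeword (an error is present).
Step 3: locate the error. For a single error e at position i, S_ℓ = v_i·e·α_i^ℓ, so α_err = S_1/S_0.
  S_0^{−1} = 2^{−1} = 6 (mod 11), so α_err = 9·6 = 54 ≡ 10 = α_4. Error position i = 4.
  Consistency check: S_2/S_1 = 2·5 = 10 ≡ 10 = α_err ✓ (single-error assumption holds).
Step 4: error magnitude e = S_0/v_4 = S_0·∏_{j≠4}(α_4 − α_j) = 2·4 = 8 ≡ 8 (mod 11).
Step 5: correct position 4: c_4 = r_4 − e = 0 − 8 ≡ 3 (mod 11). Hence c = [6, 5, 9, 3, 4].
  Check: interpolating c through the α_i gives m(x) = 8 + 5·x (degree < 2) with m(α_i) = c_i for every i, so c is indeed a codeword.


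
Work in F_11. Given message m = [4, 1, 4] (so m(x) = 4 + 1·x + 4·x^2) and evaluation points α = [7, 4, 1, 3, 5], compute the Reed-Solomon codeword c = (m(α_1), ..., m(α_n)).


c = [9, 6, 9, 10, 10]

Message polynomial: m(x) = 4 + 1·x + 4·x^2 (mod 11).
For each evaluation point α_i, compute m(α_i) mod 11:
  α_1 = 7: Horner steps 4 → 7 → 9, so m(7) = 9.
  α_2 = 4: Horner steps 4 → 6 → 6, so m(4) = 6.
  α_3 = 1: Horner steps 4 → 5 → 9, so m(1) = 9.
  α_4 = 3: Horner steps 4 → 2 → 10, so m(3) = 10.
  α_5 = 5: Horner steps 4 → 10 → 10, so m(5) = 10.
Codeword c = [9, 6, 9, 10, 10] ∈ F_11^5.


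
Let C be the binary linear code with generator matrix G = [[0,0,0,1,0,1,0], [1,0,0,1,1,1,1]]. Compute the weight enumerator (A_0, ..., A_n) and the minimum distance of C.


Weight distribution: A_0 = 1, A_2 = 1, A_3 = 1, A_5 = 1. Minimum distance d = 2.

Enumerate all 2^2 = 4 messages m ∈ F_2^2.
For each, compute codeword c = mG in F_2^7, then tally its weight.
  m = 00 → c = 0000000, weight = 0.
  m = 10 → c = 0001010, weight = 2.
  m = 01 → c = 1001111, weight = 5.
  m = 11 → c = 1000101, weight = 3.
Tally weights:
  weight 0: 1 codewords.
  weight 2: 1 codewords.
  weight 3: 1 codewords.
  weight 5: 1 codewords.
Minimum distance d = smallest w > 0 with A_w > 0 = 2.
Sanity: Σ A_w = 4 = 2^2 = 4 ✓.


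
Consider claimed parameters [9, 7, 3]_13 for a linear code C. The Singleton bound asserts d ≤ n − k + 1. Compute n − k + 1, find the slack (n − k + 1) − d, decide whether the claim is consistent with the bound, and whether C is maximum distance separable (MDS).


Singleton RHS = n − k + 1 = 3, slack = 0, bound satisfied, MDS.

Singleton bound: d ≤ n − k + 1.
Here n = 9, k = 7, so n − k + 1 = 3.
Given d = 3, check d ≤ 3: YES.
Slack = (n − k + 1) − d = 0.
The code is MDS (slack = 0).
Description: the claimed parameters are [9, 7, 3]_13; such a code would be MDS (meets Singleton bound).


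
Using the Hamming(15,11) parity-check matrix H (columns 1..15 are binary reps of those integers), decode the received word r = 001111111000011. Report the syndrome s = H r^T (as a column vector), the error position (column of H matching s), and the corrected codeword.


s = (0, 0, 1, 1)^T, error position = 3, corrected codeword c = 000111111000011

Compute s = H r^T mod 2 one row at a time:
  s_1 = 1 + 1 + 0 + 0 + 0 + 0 + 1 + 1 = 4 ≡ 0 (mod 2).
  s_2 = 1 + 1 + 1 + 1 + 0 + 0 + 1 + 1 = 6 ≡ 0 (mod 2).
  s_3 = 0 + 1 + 1 + 1 + 0 + 0 + 1 + 1 = 5 ≡ 1 (mod 2).
  s_4 = 0 + 1 + 1 + 1 + 1 + 0 + 0 + 1 = 5 ≡ 1 (mod 2).
s = (0, 0, 1, 1)^T — this equals column 3 of H (binary 0011), so error is at position 3.
Correct: flip bit 3 of r = 001111111000011 to get c = 000111111000011.


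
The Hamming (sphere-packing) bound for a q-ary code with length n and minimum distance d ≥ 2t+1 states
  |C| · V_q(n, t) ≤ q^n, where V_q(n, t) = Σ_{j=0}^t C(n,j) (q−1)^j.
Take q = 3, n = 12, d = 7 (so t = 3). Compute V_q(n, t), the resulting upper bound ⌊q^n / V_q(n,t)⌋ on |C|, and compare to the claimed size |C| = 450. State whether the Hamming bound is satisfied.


V_q(n, t) = 2049, q^n = 531441, Hamming bound = 259, |C| = 450 > bound (violated).

Step 1: Compute V_q(n, t) = Σ_{j=0}^3 C(n, j) (q−1)^j.
  j = 0: C(12,0)·(2)^0 = 1·1 = 1.
  j = 1: C(12,1)·(2)^1 = 12·2 = 24.
  j = 2: C(12,2)·(2)^2 = 66·4 = 264.
  j = 3: C(12,3)·(2)^3 = 220·8 = 1760.
  V_q(n, t) = 1 + 24 + 264 + 1760 = 2049.
Step 2: q^n = 3^12 = 531441.
Step 3: Hamming bound ⌊q^n / V_q(n,t)⌋ = ⌊531441/2049⌋ = 259.
Step 4: Compare |C| = 450 to 259: violated.
The claimed |C| lies above the Hamming bound, so no 3-ary code of length 12 with d ≥ 7 can have 450 codewords.


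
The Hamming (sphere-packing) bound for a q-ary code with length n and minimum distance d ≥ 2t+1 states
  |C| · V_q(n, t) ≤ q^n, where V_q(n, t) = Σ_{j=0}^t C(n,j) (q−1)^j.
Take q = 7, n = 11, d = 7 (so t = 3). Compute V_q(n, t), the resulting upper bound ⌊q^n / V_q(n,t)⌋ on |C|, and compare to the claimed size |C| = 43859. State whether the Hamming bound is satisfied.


V_q(n, t) = 37687, q^n = 1977326743, Hamming bound = 52467, |C| = 43859 ≤ bound (satisfied).

Step 1: Compute V_q(n, t) = Σ_{j=0}^3 C(n, j) (q−1)^j.
  j = 0: C(11,0)·(6)^0 = 1·1 = 1.
  j = 1: C(11,1)·(6)^1 = 11·6 = 66.
  j = 2: C(11,2)·(6)^2 = 55·36 = 1980.
  j = 3: C(11,3)·(6)^3 = 165·216 = 35640.
  V_q(n, t) = 1 + 66 + 1980 + 35640 = 37687.
Step 2: q^n = 7^11 = 1977326743.
Step 3: Hamming bound ⌊q^n / V_q(n,t)⌋ = ⌊1977326743/37687⌋ = 52467.
Step 4: Compare |C| = 43859 to 52467: satisfied.
The claimed |C| lies below the Hamming bound.


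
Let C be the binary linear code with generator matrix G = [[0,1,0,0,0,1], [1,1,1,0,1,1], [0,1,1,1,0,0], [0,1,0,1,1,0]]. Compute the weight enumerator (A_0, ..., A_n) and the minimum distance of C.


Weight distribution: A_0 = 1, A_1 = 1, A_2 = 2, A_3 = 6, A_4 = 5, A_5 = 1. Minimum distance d = 1.

Enumerate all 2^4 = 16 messages m ∈ F_2^4.
For each, compute codeword c = mG in F_2^6, then tally its weight.
  m = 0000 → c = 000000, weight = 0.
  m = 1000 → c = 010001, weight = 2.
  m = 0100 → c = 111011, weight = 5.
  m = 1100 → c = 101010, weight = 3.
  m = 0010 → c = 011100, weight = 3.
  m = 1010 → c = 001101, weight = 3.
  m = 0110 → c = 100111, weight = 4.
  m = 1110 → c = 110110, weight = 4.
  m = 0001 → c = 010110, weight = 3.
  m = 1001 → c = 000111, weight = 3.
  m = 0101 → c = 101101, weight = 4.
  m = 1101 → c = 111100, weight = 4.
  m = 0011 → c = 001010, weight = 2.
  m = 1011 → c = 011011, weight = 4.
  m = 0111 → c = 110001, weight = 3.
  m = 1111 → c = 100000, weight = 1.
Tally weights:
  weight 0: 1 codewords.
  weight 1: 1 codewords.
  weight 2: 2 codewords.
  weight 3: 6 codewords.
  weight 4: 5 codewords.
  weight 5: 1 codewords.
Minimum distance d = smallest w > 0 with A_w > 0 = 1.
Sanity: Σ A_w = 16 = 2^4 = 16 ✓.


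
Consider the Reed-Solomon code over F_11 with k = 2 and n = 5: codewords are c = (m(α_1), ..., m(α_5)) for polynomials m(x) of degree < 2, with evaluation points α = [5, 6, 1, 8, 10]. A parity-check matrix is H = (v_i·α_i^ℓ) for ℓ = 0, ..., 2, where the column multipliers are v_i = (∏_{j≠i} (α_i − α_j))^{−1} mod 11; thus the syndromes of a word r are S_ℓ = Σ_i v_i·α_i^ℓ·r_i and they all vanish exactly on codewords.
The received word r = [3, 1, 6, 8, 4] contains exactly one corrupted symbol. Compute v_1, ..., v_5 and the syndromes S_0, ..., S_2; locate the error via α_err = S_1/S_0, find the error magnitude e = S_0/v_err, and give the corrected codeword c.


S = (1, 1, 1), error at position 3, error magnitude e = 6, c = [3, 1, 0, 8, 4].

Step 1: column multipliers v_i = (∏_{j≠i}(α_i − α_j))^{−1} mod 11.
  i = 1 (α = 5): (5−6)(5−1)(5−8)(5−10) = (−1)·4·(−3)·(−5) = −60 ≡ 6, so v_1 = 6^{−1} = 2 (mod 11).
  i = 2 (α = 6): (6−5)(6−1)(6−8)(6−10) = 1·5·(−2)·(−4) = 40 ≡ 7, so v_2 = 7^{−1} = 8 (mod 11).
  i = 3 (α = 1): (1−5)(1−6)(1−8)(1−10) = (−4)·(−5)·(−7)·(−9) = 1260 ≡ 6, so v_3 = 6^{−1} = 2 (mod 11).
  i = 4 (α = 8): (8−5)(8−6)(8−1)(8−10) = 3·2·7·(−2) = −84 ≡ 4, so v_4 = 4^{−1} = 3 (mod 11).
  i = 5 (α = 10): (10−5)(10−6)(10−1)(10−8) = 5·4·9·2 = 360 ≡ 8, so v_5 = 8^{−1} = 7 (mod 11).
  v = [2, 8, 2, 3, 7].
Step 2: syndromes of r = [3, 1, 6, 8, 4] (all sums mod 11).
  S_0 = Σ v_i r_i = 2·3 + 8·1 + 2·6 + 3·8 + 7·4 = 78 ≡ 1.
  S_1 = Σ v_i α_i r_i = 2·5·3 + 8·6·1 + 2·1·6 + 3·8·8 + 7·10·4 = 562 ≡ 1.
  α_i^2 mod 11 = [3, 3, 1, 9, 1].
  S_2 = Σ v_i α_i^2 r_i = 2·3·3 + 8·3·1 + 2·1·6 + 3·9·8 + 7·1·4 = 298 ≡ 1.
  S = (1, 1, 1) ≠ 0, so r is not a codeword (an error is present).
Step 3: locate the error. For a single error e at position i, S_ℓ = v_i·e·α_i^ℓ, so α_err = S_1/S_0.
  S_0^{−1} = 1^{−1} = 1 (mod 11), so α_err = 1·1 = 1 ≡ 1 = α_3. Error position i = 3.
  Consistency check: S_2/S_1 = 1·1 = 1 ≡ 1 = α_err ✓ (single-error assumption holds).
Step 4: error magnitude e = S_0/v_3 = S_0·∏_{j≠3}(α_3 − α_j) = 1·6 = 6 ≡ 6 (mod 11).
Step 5: correct position 3: c_3 = r_3 − e = 6 − 6 ≡ 0 (mod 11). Hence c = [3, 1, 0, 8, 4].
  Check: interpolating c through the α_i gives m(x) = 2 + 9·x (degree < 2) with m(α_i) = c_i for every i, so c is indeed a codeword.


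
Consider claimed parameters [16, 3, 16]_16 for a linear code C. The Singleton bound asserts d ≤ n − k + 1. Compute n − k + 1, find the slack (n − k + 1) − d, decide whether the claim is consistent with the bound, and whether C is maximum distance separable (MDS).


Singleton RHS = n − k + 1 = 14, slack = -2, bound violated (no such code; not MDS).

Singleton bound: d ≤ n − k + 1.
Here n = 16, k = 3, so n − k + 1 = 14.
Given d = 16, check d ≤ 14: NO.
Slack = (n − k + 1) − d = -2.
The slack is negative: d = 16 exceeds n − k + 1 = 14 by 2, so the Singleton bound is violated and no linear [16, 3, 16]_16 code can exist. In particular it is not MDS (MDS requires d = n − k + 1 exactly).
Description: the claimed parameters are [16, 3, 16]_16; such a code would be impossible (violates the Singleton bound).


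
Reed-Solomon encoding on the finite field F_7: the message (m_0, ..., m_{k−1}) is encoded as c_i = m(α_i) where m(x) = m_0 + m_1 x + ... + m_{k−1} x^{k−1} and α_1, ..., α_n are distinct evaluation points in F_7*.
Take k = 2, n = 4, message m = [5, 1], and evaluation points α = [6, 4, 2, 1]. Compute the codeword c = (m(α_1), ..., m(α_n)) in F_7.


c = [4, 2, 0, 6]

Message polynomial: m(x) = 5 + 1·x (mod 7).
For each evaluation point α_i, compute m(α_i) mod 7:
  α_1 = 6: Horner steps 1 → 4, so m(6) = 4.
  α_2 = 4: Horner steps 1 → 2, so m(4) = 2.
  α_3 = 2: Horner steps 1 → 0, so m(2) = 0.
  α_4 = 1: Horner steps 1 → 6, so m(1) = 6.
Codeword c = [4, 2, 0, 6] ∈ F_7^4.


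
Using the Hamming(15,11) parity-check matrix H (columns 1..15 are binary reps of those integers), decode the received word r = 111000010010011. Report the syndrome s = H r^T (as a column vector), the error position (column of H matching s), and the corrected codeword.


s = (0, 0, 1, 0)^T, error position = 2, corrected codeword c = 101000010010011

Compute s = H r^T mod 2 one row at a time:
  s_1 = 1 + 0 + 0 + 1 + 0 + 0 + 1 + 1 = 4 ≡ 0 (mod 2).
  s_2 = 0 + 0 + 0 + 0 + 0 + 0 + 1 + 1 = 2 ≡ 0 (mod 2).
  s_3 = 1 + 1 + 0 + 0 + 0 + 1 + 1 + 1 = 5 ≡ 1 (mod 2).
  s_4 = 1 + 1 + 0 + 0 + 0 + 1 + 0 + 1 = 4 ≡ 0 (mod 2).
s = (0, 0, 1, 0)^T — this equals column 2 of H (binary 0010), so error is at position 2.
Correct: flip bit 2 of r = 111000010010011 to get c = 101000010010011.


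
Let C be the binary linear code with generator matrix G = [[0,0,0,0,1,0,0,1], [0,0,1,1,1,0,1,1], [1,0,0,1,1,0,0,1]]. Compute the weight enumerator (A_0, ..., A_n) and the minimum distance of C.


Weight distribution: A_0 = 1, A_2 = 2, A_3 = 2, A_4 = 1, A_5 = 2. Minimum distance d = 2.

Enumerate all 2^3 = 8 messages m ∈ F_2^3.
For each, compute codeword c = mG in F_2^8, then tally its weight.
  m = 000 → c = 00000000, weight = 0.
  m = 100 → c = 00001001, weight = 2.
  m = 010 → c = 00111011, weight = 5.
  m = 110 → c = 00110010, weight = 3.
  m = 001 → c = 10011001, weight = 4.
  m = 101 → c = 10010000, weight = 2.
  m = 011 → c = 10100010, weight = 3.
  m = 111 → c = 10101011, weight = 5.
Tally weights:
  weight 0: 1 codewords.
  weight 2: 2 codewords.
  weight 3: 2 codewords.
  weight 4: 1 codewords.
  weight 5: 2 codewords.
Minimum distance d = smallest w > 0 with A_w > 0 = 2.
Sanity: Σ A_w = 8 = 2^3 = 8 ✓.


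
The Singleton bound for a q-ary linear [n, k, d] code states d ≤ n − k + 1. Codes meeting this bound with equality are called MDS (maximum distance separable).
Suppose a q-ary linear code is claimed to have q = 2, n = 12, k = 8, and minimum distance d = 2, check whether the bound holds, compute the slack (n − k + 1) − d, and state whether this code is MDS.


Singleton RHS = n − k + 1 = 5, slack = 3, bound satisfied, not MDS.

Singleton bound: d ≤ n − k + 1.
Here n = 12, k = 8, so n − k + 1 = 5.
Given d = 2, check d ≤ 5: YES.
Slack = (n − k + 1) − d = 3.
The code is NOT MDS (slack = 3 > 0).
Description: the claimed parameters are [12, 8, 2]_2; such a code would be non-MDS.


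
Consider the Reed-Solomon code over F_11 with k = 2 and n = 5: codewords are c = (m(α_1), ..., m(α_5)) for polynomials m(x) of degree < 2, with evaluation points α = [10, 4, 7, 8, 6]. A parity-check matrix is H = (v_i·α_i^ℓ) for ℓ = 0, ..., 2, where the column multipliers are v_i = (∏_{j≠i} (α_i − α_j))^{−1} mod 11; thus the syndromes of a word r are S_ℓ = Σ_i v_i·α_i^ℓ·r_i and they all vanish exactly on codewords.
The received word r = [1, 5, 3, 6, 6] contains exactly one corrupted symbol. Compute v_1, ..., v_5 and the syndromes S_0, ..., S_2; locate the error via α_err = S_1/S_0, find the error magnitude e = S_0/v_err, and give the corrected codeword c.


S = (1, 6, 3), error at position 5, error magnitude e = 6, c = [1, 5, 3, 6, 0].

Step 1: column multipliers v_i = (∏_{j≠i}(α_i − α_j))^{−1} mod 11.
  i = 1 (α = 10): (10−4)(10−7)(10−8)(10−6) = 6·3·2·4 = 144 ≡ 1, so v_1 = 1^{−1} = 1 (mod 11).
  i = 2 (α = 4): (4−10)(4−7)(4−8)(4−6) = (−6)·(−3)·(−4)·(−2) = 144 ≡ 1, so v_2 = 1^{−1} = 1 (mod 11).
  i = 3 (α = 7): (7−10)(7−4)(7−8)(7−6) = (−3)·3·(−1)·1 = 9 ≡ 9, so v_3 = 9^{−1} = 5 (mod 11).
  i = 4 (α = 8): (8−10)(8−4)(8−7)(8−6) = (−2)·4·1·2 = −16 ≡ 6, so v_4 = 6^{−1} = 2 (mod 11).
  i = 5 (α = 6): (6−10)(6−4)(6−7)(6−8) = (−4)·2·(−1)·(−2) = −16 ≡ 6, so v_5 = 6^{−1} = 2 (mod 11).
  v = [1, 1, 5, 2, 2].
Step 2: syndromes of r = [1, 5, 3, 6, 6] (all sums mod 11).
  S_0 = Σ v_i r_i = 1·1 + 1·5 + 5·3 + 2·6 + 2·6 = 45 ≡ 1.
  S_1 = Σ v_i α_i r_i = 1·10·1 + 1·4·5 + 5·7·3 + 2·8·6 + 2·6·6 = 303 ≡ 6.
  α_i^2 mod 11 = [1, 5, 5, 9, 3].
  S_2 = Σ v_i α_i^2 r_i = 1·1·1 + 1·5·5 + 5·5·3 + 2·9·6 + 2·3·6 = 245 ≡ 3.
  S = (1, 6, 3) ≠ 0, so r is not a codeword (an error is present).
Step 3: locate the error. For a single error e at position i, S_ℓ = v_i·e·α_i^ℓ, so α_err = S_1/S_0.
  S_0^{−1} = 1^{−1} = 1 (mod 11), so α_err = 6·1 = 6 ≡ 6 = α_5. Error position i = 5.
  Consistency check: S_2/S_1 = 3·2 = 6 ≡ 6 = α_err ✓ (single-error assumption holds).
Step 4: error magnitude e = S_0/v_5 = S_0·∏_{j≠5}(α_5 − α_j) = 1·6 = 6 ≡ 6 (mod 11).
Step 5: correct position 5: c_5 = r_5 − e = 6 − 6 ≡ 0 (mod 11). Hence c = [1, 5, 3, 6, 0].
  Check: interpolating c through the α_i gives m(x) = 4 + 3·x (degree < 2) with m(α_i) = c_i for every i, so c is indeed a codeword.


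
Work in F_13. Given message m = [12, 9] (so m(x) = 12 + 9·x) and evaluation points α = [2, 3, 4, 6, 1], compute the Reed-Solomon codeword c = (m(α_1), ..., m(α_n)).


c = [4, 0, 9, 1, 8]

Message polynomial: m(x) = 12 + 9·x (mod 13).
For each evaluation point α_i, compute m(α_i) mod 13:
  α_1 = 2: Horner steps 9 → 4, so m(2) = 4.
  α_2 = 3: Horner steps 9 → 0, so m(3) = 0.
  α_3 = 4: Horner steps 9 → 9, so m(4) = 9.
  α_4 = 6: Horner steps 9 → 1, so m(6) = 1.
  α_5 = 1: Horner steps 9 → 8, so m(1) = 8.
Codeword c = [4, 0, 9, 1, 8] ∈ F_13^5.


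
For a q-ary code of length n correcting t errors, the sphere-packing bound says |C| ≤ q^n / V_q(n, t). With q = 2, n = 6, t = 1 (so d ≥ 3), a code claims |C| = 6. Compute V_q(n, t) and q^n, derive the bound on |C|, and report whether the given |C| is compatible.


V_q(n, t) = 7, q^n = 64, Hamming bound = 9, |C| = 6 ≤ bound (satisfied).

Step 1: Compute V_q(n, t) = Σ_{j=0}^1 C(n, j) (q−1)^j.
  j = 0: C(6,0)·(1)^0 = 1·1 = 1.
  j = 1: C(6,1)·(1)^1 = 6·1 = 6.
  V_q(n, t) = 1 + 6 = 7.
Step 2: q^n = 2^6 = 64.
Step 3: Hamming bound ⌊q^n / V_q(n,t)⌋ = ⌊64/7⌋ = 9.
Step 4: Compare |C| = 6 to 9: satisfied.
The claimed |C| lies below the Hamming bound.


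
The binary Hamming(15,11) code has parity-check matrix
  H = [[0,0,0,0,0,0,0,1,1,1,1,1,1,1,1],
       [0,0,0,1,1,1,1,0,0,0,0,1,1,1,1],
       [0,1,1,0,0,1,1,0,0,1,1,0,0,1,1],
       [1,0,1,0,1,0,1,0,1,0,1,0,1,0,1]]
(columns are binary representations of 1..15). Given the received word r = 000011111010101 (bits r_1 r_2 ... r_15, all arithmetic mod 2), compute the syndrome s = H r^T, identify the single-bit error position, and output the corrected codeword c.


s = (1, 1, 0, 0)^T, error position = 12, corrected codeword c = 000011111011101

Compute s = H r^T mod 2 one row at a time:
  s_1 = 1 + 1 + 0 + 1 + 0 + 1 + 0 + 1 = 5 ≡ 1 (mod 2).
  s_2 = 0 + 1 + 1 + 1 + 0 + 1 + 0 + 1 = 5 ≡ 1 (mod 2).
  s_3 = 0 + 0 + 1 + 1 + 0 + 1 + 0 + 1 = 4 ≡ 0 (mod 2).
  s_4 = 0 + 0 + 1 + 1 + 1 + 1 + 1 + 1 = 6 ≡ 0 (mod 2).
s = (1, 1, 0, 0)^T — this equals column 12 of H (binary 1100), so error is at position 12.
Correct: flip bit 12 of r = 000011111010101 to get c = 000011111011101.


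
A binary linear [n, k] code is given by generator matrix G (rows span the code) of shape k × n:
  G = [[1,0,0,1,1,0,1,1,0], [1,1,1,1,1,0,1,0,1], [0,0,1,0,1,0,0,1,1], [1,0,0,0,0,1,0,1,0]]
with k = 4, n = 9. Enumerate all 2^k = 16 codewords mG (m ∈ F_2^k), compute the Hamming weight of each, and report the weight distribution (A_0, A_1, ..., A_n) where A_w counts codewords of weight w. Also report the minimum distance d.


Weight distribution: A_0 = 1, A_2 = 1, A_3 = 1, A_4 = 4, A_5 = 6, A_6 = 1, A_7 = 1, A_8 = 1. Minimum distance d = 2.

Enumerate all 2^4 = 16 messages m ∈ F_2^4.
For each, compute codeword c = mG in F_2^9, then tally its weight.
  m = 0000 → c = 000000000, weight = 0.
  m = 1000 → c = 100110110, weight = 5.
  m = 0100 → c = 111110101, weight = 7.
  m = 1100 → c = 011000011, weight = 4.
  m = 0010 → c = 001010011, weight = 4.
  m = 1010 → c = 101100101, weight = 5.
  m = 0110 → c = 110100110, weight = 5.
  m = 1110 → c = 010010000, weight = 2.
  m = 0001 → c = 100001010, weight = 3.
  m = 1001 → c = 000111100, weight = 4.
  m = 0101 → c = 011111111, weight = 8.
  m = 1101 → c = 111001001, weight = 5.
  m = 0011 → c = 101011001, weight = 5.
  m = 1011 → c = 001101111, weight = 6.
  m = 0111 → c = 010101100, weight = 4.
  m = 1111 → c = 110011010, weight = 5.
Tally weights:
  weight 0: 1 codewords.
  weight 2: 1 codewords.
  weight 3: 1 codewords.
  weight 4: 4 codewords.
  weight 5: 6 codewords.
  weight 6: 1 codewords.
  weight 7: 1 codewords.
  weight 8: 1 codewords.
Minimum distance d = smallest w > 0 with A_w > 0 = 2.
Sanity: Σ A_w = 16 = 2^4 = 16 ✓.


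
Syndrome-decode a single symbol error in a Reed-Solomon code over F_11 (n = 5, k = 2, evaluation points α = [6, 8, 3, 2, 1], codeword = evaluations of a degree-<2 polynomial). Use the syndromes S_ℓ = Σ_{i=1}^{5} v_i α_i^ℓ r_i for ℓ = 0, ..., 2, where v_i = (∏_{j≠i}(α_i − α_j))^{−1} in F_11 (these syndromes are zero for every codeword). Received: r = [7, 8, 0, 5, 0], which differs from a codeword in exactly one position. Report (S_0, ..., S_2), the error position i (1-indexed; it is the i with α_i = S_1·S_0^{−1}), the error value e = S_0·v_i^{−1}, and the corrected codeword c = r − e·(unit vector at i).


S = (3, 3, 3), error at position 5, error magnitude e = 1, c = [7, 8, 0, 5, 10].

Step 1: column multipliers v_i = (∏_{j≠i}(α_i − α_j))^{−1} mod 11.
  i = 1 (α = 6): (6−8)(6−3)(6−2)(6−1) = (−2)·3·4·5 = −120 ≡ 1, so v_1 = 1^{−1} = 1 (mod 11).
  i = 2 (α = 8): (8−6)(8−3)(8−2)(8−1) = 2·5·6·7 = 420 ≡ 2, so v_2 = 2^{−1} = 6 (mod 11).
  i = 3 (α = 3): (3−6)(3−8)(3−2)(3−1) = (−3)·(−5)·1·2 = 30 ≡ 8, so v_3 = 8^{−1} = 7 (mod 11).
  i = 4 (α = 2): (2−6)(2−8)(2−3)(2−1) = (−4)·(−6)·(−1)·1 = −24 ≡ 9, so v_4 = 9^{−1} = 5 (mod 11).
  i = 5 (α = 1): (1−6)(1−8)(1−3)(1−2) = (−5)·(−7)·(−2)·(−1) = 70 ≡ 4, so v_5 = 4^{−1} = 3 (mod 11).
  v = [1, 6, 7, 5, 3].
Step 2: syndromes of r = [7, 8, 0, 5, 0] (all sums mod 11).
  S_0 = Σ v_i r_i = 1·7 + 6·8 + 7·0 + 5·5 + 3·0 = 80 ≡ 3.
  S_1 = Σ v_i α_i r_i = 1·6·7 + 6·8·8 + 7·3·0 + 5·2·5 + 3·1·0 = 476 ≡ 3.
  α_i^2 mod 11 = [3, 9, 9, 4, 1].
  S_2 = Σ v_i α_i^2 r_i = 1·3·7 + 6·9·8 + 7·9·0 + 5·4·5 + 3·1·0 = 553 ≡ 3.
  S = (3, 3, 3) ≠ 0, so r is not a codeword (an error is present).
Step 3: locate the error. For a single error e at position i, S_ℓ = v_i·e·α_i^ℓ, so α_err = S_1/S_0.
  S_0^{−1} = 3^{−1} = 4 (mod 11), so α_err = 3·4 = 12 ≡ 1 = α_5. Error position i = 5.
  Consistency check: S_2/S_1 = 3·4 = 12 ≡ 1 = α_err ✓ (single-error assumption holds).
Step 4: error magnitude e = S_0/v_5 = S_0·∏_{j≠5}(α_5 − α_j) = 3·4 = 12 ≡ 1 (mod 11).
Step 5: correct position 5: c_5 = r_5 − e = 0 − 1 ≡ 10 (mod 11). Hence c = [7, 8, 0, 5, 10].
  Check: interpolating c through the α_i gives m(x) = 4 + 6·x (degree < 2) with m(α_i) = c_i for every i, so c is indeed a codeword.


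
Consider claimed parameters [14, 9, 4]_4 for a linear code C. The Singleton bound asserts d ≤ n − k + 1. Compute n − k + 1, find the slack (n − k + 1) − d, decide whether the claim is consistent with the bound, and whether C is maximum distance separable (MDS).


Singleton RHS = n − k + 1 = 6, slack = 2, bound satisfied, not MDS.

Singleton bound: d ≤ n − k + 1.
Here n = 14, k = 9, so n − k + 1 = 6.
Given d = 4, check d ≤ 6: YES.
Slack = (n − k + 1) − d = 2.
The code is NOT MDS (slack = 2 > 0).
Description: the claimed parameters are [14, 9, 4]_4; such a code would be non-MDS.


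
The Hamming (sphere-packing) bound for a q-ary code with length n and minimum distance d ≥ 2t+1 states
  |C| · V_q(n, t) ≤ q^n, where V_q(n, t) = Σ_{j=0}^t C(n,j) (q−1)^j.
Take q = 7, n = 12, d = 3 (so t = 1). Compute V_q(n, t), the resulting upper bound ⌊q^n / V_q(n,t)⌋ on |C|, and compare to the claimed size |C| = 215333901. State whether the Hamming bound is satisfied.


V_q(n, t) = 73, q^n = 13841287201, Hamming bound = 189606673, |C| = 215333901 > bound (violated).

Step 1: Compute V_q(n, t) = Σ_{j=0}^1 C(n, j) (q−1)^j.
  j = 0: C(12,0)·(6)^0 = 1·1 = 1.
  j = 1: C(12,1)·(6)^1 = 12·6 = 72.
  V_q(n, t) = 1 + 72 = 73.
Step 2: q^n = 7^12 = 13841287201.
Step 3: Hamming bound ⌊q^n / V_q(n,t)⌋ = ⌊13841287201/73⌋ = 189606673.
Step 4: Compare |C| = 215333901 to 189606673: violated.
The claimed |C| lies above the Hamming bound, so no 7-ary code of length 12 with d ≥ 3 can have 215333901 codewords.


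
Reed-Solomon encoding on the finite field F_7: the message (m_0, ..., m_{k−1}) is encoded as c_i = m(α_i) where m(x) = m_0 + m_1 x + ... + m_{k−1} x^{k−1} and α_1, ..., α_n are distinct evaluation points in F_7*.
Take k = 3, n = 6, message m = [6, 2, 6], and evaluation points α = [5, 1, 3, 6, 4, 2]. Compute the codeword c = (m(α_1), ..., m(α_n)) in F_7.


c = [5, 0, 3, 3, 5, 6]

Message polynomial: m(x) = 6 + 2·x + 6·x^2 (mod 7).
For each evaluation point α_i, compute m(α_i) mod 7:
  α_1 = 5: Horner steps 6 → 4 → 5, so m(5) = 5.
  α_2 = 1: Horner steps 6 → 1 → 0, so m(1) = 0.
  α_3 = 3: Horner steps 6 → 6 → 3, so m(3) = 3.
  α_4 = 6: Horner steps 6 → 3 → 3, so m(6) = 3.
  α_5 = 4: Horner steps 6 → 5 → 5, so m(4) = 5.
  α_6 = 2: Horner steps 6 → 0 → 6, so m(2) = 6.
Codeword c = [5, 0, 3, 3, 5, 6] ∈ F_7^6.


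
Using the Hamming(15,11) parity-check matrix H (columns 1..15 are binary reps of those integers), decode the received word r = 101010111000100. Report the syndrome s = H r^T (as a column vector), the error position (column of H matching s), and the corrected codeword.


s = (1, 1, 0, 0)^T, error position = 12, corrected codeword c = 101010111001100

Compute s = H r^T mod 2 one row at a time:
  s_1 = 1 + 1 + 0 + 0 + 0 + 1 + 0 + 0 = 3 ≡ 1 (mod 2).
  s_2 = 0 + 1 + 0 + 1 + 0 + 1 + 0 + 0 = 3 ≡ 1 (mod 2).
  s_3 = 0 + 1 + 0 + 1 + 0 + 0 + 0 + 0 = 2 ≡ 0 (mod 2).
  s_4 = 1 + 1 + 1 + 1 + 1 + 0 + 1 + 0 = 6 ≡ 0 (mod 2).
s = (1, 1, 0, 0)^T — this equals column 12 of H (binary 1100), so error is at position 12.
Correct: flip bit 12 of r = 101010111000100 to get c = 101010111001100.


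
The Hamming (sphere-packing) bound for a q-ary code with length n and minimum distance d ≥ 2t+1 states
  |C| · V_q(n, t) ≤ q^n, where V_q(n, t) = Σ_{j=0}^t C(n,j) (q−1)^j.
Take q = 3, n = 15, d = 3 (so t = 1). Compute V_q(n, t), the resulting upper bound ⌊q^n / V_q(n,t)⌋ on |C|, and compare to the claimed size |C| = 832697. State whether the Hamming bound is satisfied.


V_q(n, t) = 31, q^n = 14348907, Hamming bound = 462867, |C| = 832697 > bound (violated).

Step 1: Compute V_q(n, t) = Σ_{j=0}^1 C(n, j) (q−1)^j.
  j = 0: C(15,0)·(2)^0 = 1·1 = 1.
  j = 1: C(15,1)·(2)^1 = 15·2 = 30.
  V_q(n, t) = 1 + 30 = 31.
Step 2: q^n = 3^15 = 14348907.
Step 3: Hamming bound ⌊q^n / V_q(n,t)⌋ = ⌊14348907/31⌋ = 462867.
Step 4: Compare |C| = 832697 to 462867: violated.
The claimed |C| lies above the Hamming bound, so no 3-ary code of length 15 with d ≥ 3 can have 832697 codewords.


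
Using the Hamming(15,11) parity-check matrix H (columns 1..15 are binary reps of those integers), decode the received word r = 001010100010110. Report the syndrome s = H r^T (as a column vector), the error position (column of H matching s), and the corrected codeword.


s = (1, 0, 0, 1)^T, error position = 9, corrected codeword c = 001010101010110

Compute s = H r^T mod 2 one row at a time:
  s_1 = 0 + 0 + 0 + 1 + 0 + 1 + 1 + 0 = 3 ≡ 1 (mod 2).
  s_2 = 0 + 1 + 0 + 1 + 0 + 1 + 1 + 0 = 4 ≡ 0 (mod 2).
  s_3 = 0 + 1 + 0 + 1 + 0 + 1 + 1 + 0 = 4 ≡ 0 (mod 2).
  s_4 = 0 + 1 + 1 + 1 + 0 + 1 + 1 + 0 = 5 ≡ 1 (mod 2).
s = (1, 0, 0, 1)^T — this equals column 9 of H (binary 1001), so error is at position 9.
Correct: flip bit 9 of r = 001010100010110 to get c = 001010101010110.


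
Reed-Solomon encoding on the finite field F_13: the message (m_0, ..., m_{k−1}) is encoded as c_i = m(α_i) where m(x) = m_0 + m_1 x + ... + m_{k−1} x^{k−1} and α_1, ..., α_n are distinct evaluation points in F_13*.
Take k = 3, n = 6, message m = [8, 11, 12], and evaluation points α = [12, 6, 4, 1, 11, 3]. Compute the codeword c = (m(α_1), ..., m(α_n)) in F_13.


c = [9, 12, 10, 5, 8, 6]

Message polynomial: m(x) = 8 + 11·x + 12·x^2 (mod 13).
For each evaluation point α_i, compute m(α_i) mod 13:
  α_1 = 12: Horner steps 12 → 12 → 9, so m(12) = 9.
  α_2 = 6: Horner steps 12 → 5 → 12, so m(6) = 12.
  α_3 = 4: Horner steps 12 → 7 → 10, so m(4) = 10.
  α_4 = 1: Horner steps 12 → 10 → 5, so m(1) = 5.
  α_5 = 11: Horner steps 12 → 0 → 8, so m(11) = 8.
  α_6 = 3: Horner steps 12 → 8 → 6, so m(3) = 6.
Codeword c = [9, 12, 10, 5, 8, 6] ∈ F_13^6.


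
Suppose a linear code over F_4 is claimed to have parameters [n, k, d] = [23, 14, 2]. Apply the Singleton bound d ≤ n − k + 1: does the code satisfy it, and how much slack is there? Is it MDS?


Singleton RHS = n − k + 1 = 10, slack = 8, bound satisfied, not MDS.

Singleton bound: d ≤ n − k + 1.
Here n = 23, k = 14, so n − k + 1 = 10.
Given d = 2, check d ≤ 10: YES.
Slack = (n − k + 1) − d = 8.
The code is NOT MDS (slack = 8 > 0).
Description: the claimed parameters are [23, 14, 2]_4; such a code would be non-MDS.


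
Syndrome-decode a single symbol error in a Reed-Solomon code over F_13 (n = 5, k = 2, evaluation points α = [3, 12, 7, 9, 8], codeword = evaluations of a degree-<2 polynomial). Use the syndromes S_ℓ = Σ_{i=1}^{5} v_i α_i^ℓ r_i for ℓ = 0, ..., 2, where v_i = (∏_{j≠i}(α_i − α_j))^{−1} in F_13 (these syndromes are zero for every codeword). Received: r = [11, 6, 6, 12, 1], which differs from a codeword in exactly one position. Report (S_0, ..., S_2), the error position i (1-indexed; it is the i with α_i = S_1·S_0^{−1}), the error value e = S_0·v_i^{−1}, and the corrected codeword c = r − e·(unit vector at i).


S = (10, 5, 9), error at position 3, error magnitude e = 3, c = [11, 6, 3, 12, 1].

Step 1: column multipliers v_i = (∏_{j≠i}(α_i − α_j))^{−1} mod 13.
  i = 1 (α = 3): (3−12)(3−7)(3−9)(3−8) = (−9)·(−4)·(−6)·(−5) = 1080 ≡ 1, so v_1 = 1^{−1} = 1 (mod 13).
  i = 2 (α = 12): (12−3)(12−7)(12−9)(12−8) = 9·5·3·4 = 540 ≡ 7, so v_2 = 7^{−1} = 2 (mod 13).
  i = 3 (α = 7): (7−3)(7−12)(7−9)(7−8) = 4·(−5)·(−2)·(−1) = −40 ≡ 12, so v_3 = 12^{−1} = 12 (mod 13).
  i = 4 (α = 9): (9−3)(9−12)(9−7)(9−8) = 6·(−3)·2·1 = −36 ≡ 3, so v_4 = 3^{−1} = 9 (mod 13).
  i = 5 (α = 8): (8−3)(8−12)(8−7)(8−9) = 5·(−4)·1·(−1) = 20 ≡ 7, so v_5 = 7^{−1} = 2 (mod 13).
  v = [1, 2, 12, 9, 2].
Step 2: syndromes of r = [11, 6, 6, 12, 1] (all sums mod 13).
  S_0 = Σ v_i r_i = 1·11 + 2·6 + 12·6 + 9·12 + 2·1 = 205 ≡ 10.
  S_1 = Σ v_i α_i r_i = 1·3·11 + 2·12·6 + 12·7·6 + 9·9·12 + 2·8·1 = 1669 ≡ 5.
  α_i^2 mod 13 = [9, 1, 10, 3, 12].
  S_2 = Σ v_i α_i^2 r_i = 1·9·11 + 2·1·6 + 12·10·6 + 9·3·12 + 2·12·1 = 1179 ≡ 9.
  S = (10, 5, 9) ≠ 0, so r is not a codeword (an error is present).
Step 3: locate the error. For a single error e at position i, S_ℓ = v_i·e·α_i^ℓ, so α_err = S_1/S_0.
  S_0^{−1} = 10^{−1} = 4 (mod 13), so α_err = 5·4 = 20 ≡ 7 = α_3. Error position i = 3.
  Consistency check: S_2/S_1 = 9·8 = 72 ≡ 7 = α_err ✓ (single-error assumption holds).
Step 4: error magnitude e = S_0/v_3 = S_0·∏_{j≠3}(α_3 − α_j) = 10·12 = 120 ≡ 3 (mod 13).
Step 5: correct position 3: c_3 = r_3 − e = 6 − 3 ≡ 3 (mod 13). Hence c = [11, 6, 3, 12, 1].
  Check: interpolating c through the α_i gives m(x) = 4 + 11·x (degree < 2) with m(α_i) = c_i for every i, so c is indeed a codeword.


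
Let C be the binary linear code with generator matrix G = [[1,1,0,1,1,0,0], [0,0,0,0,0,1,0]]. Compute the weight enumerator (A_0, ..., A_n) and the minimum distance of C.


Weight distribution: A_0 = 1, A_1 = 1, A_4 = 1, A_5 = 1. Minimum distance d = 1.

Enumerate all 2^2 = 4 messages m ∈ F_2^2.
For each, compute codeword c = mG in F_2^7, then tally its weight.
  m = 00 → c = 0000000, weight = 0.
  m = 10 → c = 1101100, weight = 4.
  m = 01 → c = 0000010, weight = 1.
  m = 11 → c = 1101110, weight = 5.
Tally weights:
  weight 0: 1 codewords.
  weight 1: 1 codewords.
  weight 4: 1 codewords.
  weight 5: 1 codewords.
Minimum distance d = smallest w > 0 with A_w > 0 = 1.
Sanity: Σ A_w = 4 = 2^2 = 4 ✓.


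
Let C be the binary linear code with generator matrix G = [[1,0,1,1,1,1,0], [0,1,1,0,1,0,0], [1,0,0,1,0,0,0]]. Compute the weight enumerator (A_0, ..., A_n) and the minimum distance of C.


Weight distribution: A_0 = 1, A_2 = 2, A_3 = 2, A_4 = 1, A_5 = 2. Minimum distance d = 2.

Enumerate all 2^3 = 8 messages m ∈ F_2^3.
For each, compute codeword c = mG in F_2^7, then tally its weight.
  m = 000 → c = 0000000, weight = 0.
  m = 100 → c = 1011110, weight = 5.
  m = 010 → c = 0110100, weight = 3.
  m = 110 → c = 1101010, weight = 4.
  m = 001 → c = 1001000, weight = 2.
  m = 101 → c = 0010110, weight = 3.
  m = 011 → c = 1111100, weight = 5.
  m = 111 → c = 0100010, weight = 2.
Tally weights:
  weight 0: 1 codewords.
  weight 2: 2 codewords.
  weight 3: 2 codewords.
  weight 4: 1 codewords.
  weight 5: 2 codewords.
Minimum distance d = smallest w > 0 with A_w > 0 = 2.
Sanity: Σ A_w = 8 = 2^3 = 8 ✓.


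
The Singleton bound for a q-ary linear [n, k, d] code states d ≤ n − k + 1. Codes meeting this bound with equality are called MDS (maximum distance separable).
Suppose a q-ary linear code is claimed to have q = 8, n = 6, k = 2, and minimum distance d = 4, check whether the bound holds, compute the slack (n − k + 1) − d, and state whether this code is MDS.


Singleton RHS = n − k + 1 = 5, slack = 1, bound satisfied, not MDS.

Singleton bound: d ≤ n − k + 1.
Here n = 6, k = 2, so n − k + 1 = 5.
Given d = 4, check d ≤ 5: YES.
Slack = (n − k + 1) − d = 1.
The code is NOT MDS (slack = 1 > 0).
Description: the claimed parameters are [6, 2, 4]_8; such a code would be non-MDS.


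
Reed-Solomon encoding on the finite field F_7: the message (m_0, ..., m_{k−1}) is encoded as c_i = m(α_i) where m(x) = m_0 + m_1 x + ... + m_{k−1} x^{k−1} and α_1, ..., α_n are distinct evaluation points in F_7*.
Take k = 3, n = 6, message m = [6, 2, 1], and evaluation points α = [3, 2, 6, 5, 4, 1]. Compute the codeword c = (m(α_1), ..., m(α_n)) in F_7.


c = [0, 0, 5, 6, 2, 2]

Message polynomial: m(x) = 6 + 2·x + 1·x^2 (mod 7).
For each evaluation point α_i, compute m(α_i) mod 7:
  α_1 = 3: Horner steps 1 → 5 → 0, so m(3) = 0.
  α_2 = 2: Horner steps 1 → 4 → 0, so m(2) = 0.
  α_3 = 6: Horner steps 1 → 1 → 5, so m(6) = 5.
  α_4 = 5: Horner steps 1 → 0 → 6, so m(5) = 6.
  α_5 = 4: Horner steps 1 → 6 → 2, so m(4) = 2.
  α_6 = 1: Horner steps 1 → 3 → 2, so m(1) = 2.
Codeword c = [0, 0, 5, 6, 2, 2] ∈ F_7^6.


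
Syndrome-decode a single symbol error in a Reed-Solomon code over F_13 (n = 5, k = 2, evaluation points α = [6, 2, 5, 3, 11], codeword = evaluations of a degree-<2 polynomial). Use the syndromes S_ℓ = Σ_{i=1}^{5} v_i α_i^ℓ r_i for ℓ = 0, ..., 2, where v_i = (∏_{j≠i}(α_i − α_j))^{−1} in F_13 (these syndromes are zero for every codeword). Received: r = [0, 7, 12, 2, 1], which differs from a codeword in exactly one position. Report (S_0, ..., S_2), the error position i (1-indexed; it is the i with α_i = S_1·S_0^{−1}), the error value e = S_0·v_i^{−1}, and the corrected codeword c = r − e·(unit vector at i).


S = (2, 10, 11), error at position 3, error magnitude e = 7, c = [0, 7, 5, 2, 1].

Step 1: column multipliers v_i = (∏_{j≠i}(α_i − α_j))^{−1} mod 13.
  i = 1 (α = 6): (6−2)(6−5)(6−3)(6−11) = 4·1·3·(−5) = −60 ≡ 5, so v_1 = 5^{−1} = 8 (mod 13).
  i = 2 (α = 2): (2−6)(2−5)(2−3)(2−11) = (−4)·(−3)·(−1)·(−9) = 108 ≡ 4, so v_2 = 4^{−1} = 10 (mod 13).
  i = 3 (α = 5): (5−6)(5−2)(5−3)(5−11) = (−1)·3·2·(−6) = 36 ≡ 10, so v_3 = 10^{−1} = 4 (mod 13).
  i = 4 (α = 3): (3−6)(3−2)(3−5)(3−11) = (−3)·1·(−2)·(−8) = −48 ≡ 4, so v_4 = 4^{−1} = 10 (mod 13).
  i = 5 (α = 11): (11−6)(11−2)(11−5)(11−3) = 5·9·6·8 = 2160 ≡ 2, so v_5 = 2^{−1} = 7 (mod 13).
  v = [8, 10, 4, 10, 7].
Step 2: syndromes of r = [0, 7, 12, 2, 1] (all sums mod 13).
  S_0 = Σ v_i r_i = 8·0 + 10·7 + 4·12 + 10·2 + 7·1 = 145 ≡ 2.
  S_1 = Σ v_i α_i r_i = 8·6·0 + 10·2·7 + 4·5·12 + 10·3·2 + 7·11·1 = 517 ≡ 10.
  α_i^2 mod 13 = [10, 4, 12, 9, 4].
  S_2 = Σ v_i α_i^2 r_i = 8·10·0 + 10·4·7 + 4·12·12 + 10·9·2 + 7·4·1 = 1064 ≡ 11.
  S = (2, 10, 11) ≠ 0, so r is not a codeword (an error is present).
Step 3: locate the error. For a single error e at position i, S_ℓ = v_i·e·α_i^ℓ, so α_err = S_1/S_0.
  S_0^{−1} = 2^{−1} = 7 (mod 13), so α_err = 10·7 = 70 ≡ 5 = α_3. Error position i = 3.
  Consistency check: S_2/S_1 = 11·4 = 44 ≡ 5 = α_err ✓ (single-error assumption holds).
Step 4: error magnitude e = S_0/v_3 = S_0·∏_{j≠3}(α_3 − α_j) = 2·10 = 20 ≡ 7 (mod 13).
Step 5: correct position 3: c_3 = r_3 − e = 12 − 7 ≡ 5 (mod 13). Hence c = [0, 7, 5, 2, 1].
  Check: interpolating c through the α_i gives m(x) = 4 + 8·x (degree < 2) with m(α_i) = c_i for every i, so c is indeed a codeword.


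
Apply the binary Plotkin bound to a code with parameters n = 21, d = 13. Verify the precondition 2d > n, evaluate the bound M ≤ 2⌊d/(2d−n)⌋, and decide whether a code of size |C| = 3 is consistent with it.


Plotkin bound M ≤ 4; given |C| = 3 ≤ bound (satisfied).

Check applicability: 2d = 26, n = 21.
2d − n = 5 > 0, so Plotkin applies.
Compute d/(2d−n) = 13/5 ≈ 2.6000.
⌊d/(2d−n)⌋ = 2.
Plotkin bound: M ≤ 2·2 = 4.
Given |C| = 3, check: satisfied.
This |C| is below the Plotkin bound.


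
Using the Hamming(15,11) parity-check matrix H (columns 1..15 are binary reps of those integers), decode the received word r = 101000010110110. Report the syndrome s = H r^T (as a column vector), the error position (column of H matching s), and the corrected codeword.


s = (1, 0, 0, 0)^T, error position = 8, corrected codeword c = 101000000110110

Compute s = H r^T mod 2 one row at a time:
  s_1 = 1 + 0 + 1 + 1 + 0 + 1 + 1 + 0 = 5 ≡ 1 (mod 2).
  s_2 = 0 + 0 + 0 + 0 + 0 + 1 + 1 + 0 = 2 ≡ 0 (mod 2).
  s_3 = 0 + 1 + 0 + 0 + 1 + 1 + 1 + 0 = 4 ≡ 0 (mod 2).
  s_4 = 1 + 1 + 0 + 0 + 0 + 1 + 1 + 0 = 4 ≡ 0 (mod 2).
s = (1, 0, 0, 0)^T — this equals column 8 of H (binary 1000), so error is at position 8.
Correct: flip bit 8 of r = 101000010110110 to get c = 101000000110110.
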